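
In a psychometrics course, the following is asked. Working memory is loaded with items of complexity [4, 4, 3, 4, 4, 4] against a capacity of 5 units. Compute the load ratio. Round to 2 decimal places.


Total complexity = 4 + 4 + 3 + 4 + 4 + 4 = 23
Load = total / capacity = 23 / 5
= 4.60


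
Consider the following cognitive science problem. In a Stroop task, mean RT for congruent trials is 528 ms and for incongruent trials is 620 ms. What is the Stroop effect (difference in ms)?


Stroop effect = RT(incongruent) - RT(congruent)
= 620 - 528
= 92 ms


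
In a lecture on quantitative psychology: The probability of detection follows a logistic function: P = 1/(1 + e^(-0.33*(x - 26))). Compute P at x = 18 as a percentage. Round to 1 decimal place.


P(x) = 1/(1 + e^(-0.33*(18 - 26)))
Exponent = -0.33 * -8 = 2.64
e^(2.64) = 14.013204
P = 1/(1 + 14.013204) = 0.066608
Percentage = 6.7


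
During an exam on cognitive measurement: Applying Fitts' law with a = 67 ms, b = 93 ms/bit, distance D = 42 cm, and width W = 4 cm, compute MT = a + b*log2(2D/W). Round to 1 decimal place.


MT = 67 + 93 * log2(2*42/4)
2D/W = 21.0
log2(21.0) = 4.3923
MT = 67 + 93 * 4.3923
= 475.5 ms


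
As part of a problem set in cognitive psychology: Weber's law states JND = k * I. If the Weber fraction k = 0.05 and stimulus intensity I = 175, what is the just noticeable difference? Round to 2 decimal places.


JND = k * I
JND = 0.05 * 175
= 8.75


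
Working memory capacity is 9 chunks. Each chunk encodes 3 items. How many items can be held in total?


Total items = chunks * items_per_chunk
= 9 * 3
= 27


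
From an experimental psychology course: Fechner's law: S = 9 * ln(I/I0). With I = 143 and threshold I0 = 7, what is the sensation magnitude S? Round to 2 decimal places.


S = 9 * ln(143/7)
I/I0 = 20.428571
ln(20.428571) = 3.0169
S = 9 * 3.0169
= 27.15


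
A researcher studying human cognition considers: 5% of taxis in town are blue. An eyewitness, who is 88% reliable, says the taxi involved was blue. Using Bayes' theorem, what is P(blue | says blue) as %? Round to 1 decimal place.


P(blue | says blue) = P(says blue | blue)*P(blue) / [P(says blue | blue)*P(blue) + P(says blue | not blue)*P(not blue)]
Numerator = 0.88 * 0.05 = 0.044
False identification = 0.12 * 0.95 = 0.114
P = 0.044 / (0.044 + 0.114)
= 0.044 / 0.158
As percentage = 27.8


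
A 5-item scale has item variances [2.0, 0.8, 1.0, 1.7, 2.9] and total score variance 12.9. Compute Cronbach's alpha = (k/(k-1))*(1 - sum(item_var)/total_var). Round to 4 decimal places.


alpha = (k/(k-1)) * (1 - sum(s_i^2)/s_total^2)
sum(item variances) = 8.4
k/(k-1) = 5/4 = 1.25
1 - 8.4/12.9 = 1 - 0.651163 = 0.348837
alpha = 1.25 * 0.348837
= 0.4360


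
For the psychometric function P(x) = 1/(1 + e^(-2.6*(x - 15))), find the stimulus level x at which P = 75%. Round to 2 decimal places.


At P = 0.75: 0.75 = 1/(1 + e^(-k*(x-x0)))
Solving: e^(-k*(x-x0)) = 1/3
x = x0 + ln(3)/k
ln(3) = 1.0986
x = 15 + 1.0986/2.6
= 15 + 0.4225
= 15.42


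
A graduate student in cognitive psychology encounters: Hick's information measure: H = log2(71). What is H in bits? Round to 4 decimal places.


H = log2(n)
H = log2(71)
= 6.1497


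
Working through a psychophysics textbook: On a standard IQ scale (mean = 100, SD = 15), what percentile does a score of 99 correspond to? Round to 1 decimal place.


z = (IQ - mean) / SD
z = (99 - 100) / 15 = -0.0667
Percentile = Phi(-0.0667) * 100
Phi(-0.0667) = 0.47341
= 47.3


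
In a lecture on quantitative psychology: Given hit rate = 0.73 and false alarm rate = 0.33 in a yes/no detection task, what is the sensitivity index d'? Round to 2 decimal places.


d' = z(HR) - z(FAR)
z(0.73) = 0.6128
z(0.33) = -0.4399
d' = 0.6128 - -0.4399
= 1.05


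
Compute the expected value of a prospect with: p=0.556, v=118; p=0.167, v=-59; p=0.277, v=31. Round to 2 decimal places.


EU = sum(p_i * v_i)
0.556 * 118 = 65.608
0.167 * -59 = -9.853
0.277 * 31 = 8.587
EU = 65.608 + -9.853 + 8.587
= 64.34


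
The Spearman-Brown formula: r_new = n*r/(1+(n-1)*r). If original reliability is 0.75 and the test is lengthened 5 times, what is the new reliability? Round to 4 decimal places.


r_new = n*r / (1 + (n-1)*r)
Numerator = 5 * 0.75 = 3.75
Denominator = 1 + 4 * 0.75 = 4.0
r_new = 3.75 / 4.0
= 0.9375


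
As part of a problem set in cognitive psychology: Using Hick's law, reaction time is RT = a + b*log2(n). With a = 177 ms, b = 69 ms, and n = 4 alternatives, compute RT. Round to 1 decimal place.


RT = 177 + 69 * log2(4)
log2(4) = 2.0
RT = 177 + 69 * 2.0
= 177 + 138.0
= 315.0 ms


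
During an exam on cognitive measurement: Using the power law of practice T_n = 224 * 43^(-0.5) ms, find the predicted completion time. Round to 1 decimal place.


T_n = 224 * 43^(-0.5)
43^(-0.5) = 0.152499
T_n = 224 * 0.152499
= 34.2 ms


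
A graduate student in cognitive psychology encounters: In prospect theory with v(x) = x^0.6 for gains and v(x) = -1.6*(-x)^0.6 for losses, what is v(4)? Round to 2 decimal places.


Since x = 4 >= 0, use v(x) = x^0.6
4^0.6 = 2.2974
v(4) = 2.30


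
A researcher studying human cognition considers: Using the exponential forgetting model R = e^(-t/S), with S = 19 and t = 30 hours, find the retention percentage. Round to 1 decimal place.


R = e^(-t/S)
-t/S = -30/19 = -1.578947
R = e^(-1.578947) = 0.206192
Percentage = 0.206192 * 100
= 20.6


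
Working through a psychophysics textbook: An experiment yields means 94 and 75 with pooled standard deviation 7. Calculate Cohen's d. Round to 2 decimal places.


Cohen's d = (M1 - M2) / S_pooled
= (94 - 75) / 7
= 19 / 7
= 2.71


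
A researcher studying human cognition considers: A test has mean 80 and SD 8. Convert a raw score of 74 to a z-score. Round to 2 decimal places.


z = (X - mu) / sigma
= (74 - 80) / 8
= -6 / 8
= -0.75


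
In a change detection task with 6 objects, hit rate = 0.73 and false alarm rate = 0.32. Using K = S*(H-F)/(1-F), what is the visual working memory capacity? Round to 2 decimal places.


K = S * (H - F) / (1 - F)
H - F = 0.41
1 - F = 0.68
K = 6 * 0.41 / 0.68
= 3.62


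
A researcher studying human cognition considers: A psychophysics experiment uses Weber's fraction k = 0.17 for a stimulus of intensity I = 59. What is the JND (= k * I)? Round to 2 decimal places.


JND = k * I
JND = 0.17 * 59
= 10.03


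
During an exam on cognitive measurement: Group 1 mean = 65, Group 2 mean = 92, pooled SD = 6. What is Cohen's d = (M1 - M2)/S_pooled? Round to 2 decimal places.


Cohen's d = (M1 - M2) / S_pooled
= (65 - 92) / 6
= -27 / 6
= -4.50


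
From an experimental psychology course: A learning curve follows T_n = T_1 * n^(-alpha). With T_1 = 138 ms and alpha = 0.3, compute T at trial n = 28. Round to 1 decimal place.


T_n = 138 * 28^(-0.3)
28^(-0.3) = 0.368004
T_n = 138 * 0.368004
= 50.8 ms


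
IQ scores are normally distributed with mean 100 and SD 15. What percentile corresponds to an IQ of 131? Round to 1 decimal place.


z = (IQ - mean) / SD
z = (131 - 100) / 15 = 2.0667
Percentile = Phi(2.0667) * 100
Phi(2.0667) = 0.980619
= 98.1


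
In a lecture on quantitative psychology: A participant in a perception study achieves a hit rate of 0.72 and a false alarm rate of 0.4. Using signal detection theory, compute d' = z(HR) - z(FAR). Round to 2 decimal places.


d' = z(HR) - z(FAR)
z(0.72) = 0.5828
z(0.4) = -0.2533
d' = 0.5828 - -0.2533
= 0.84


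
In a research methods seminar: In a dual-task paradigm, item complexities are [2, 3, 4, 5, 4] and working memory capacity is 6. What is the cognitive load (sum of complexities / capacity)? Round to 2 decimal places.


Total complexity = 2 + 3 + 4 + 5 + 4 = 18
Load = total / capacity = 18 / 6
= 3.00


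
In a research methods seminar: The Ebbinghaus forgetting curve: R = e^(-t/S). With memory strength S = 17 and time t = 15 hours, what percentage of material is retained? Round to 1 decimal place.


R = e^(-t/S)
-t/S = -15/17 = -0.882353
R = e^(-0.882353) = 0.413808
Percentage = 0.413808 * 100
= 41.4


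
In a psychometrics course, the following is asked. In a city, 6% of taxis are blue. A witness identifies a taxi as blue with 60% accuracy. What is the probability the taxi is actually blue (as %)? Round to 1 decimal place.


P(blue | says blue) = P(says blue | blue)*P(blue) / [P(says blue | blue)*P(blue) + P(says blue | not blue)*P(not blue)]
Numerator = 0.6 * 0.06 = 0.036
False identification = 0.4 * 0.94 = 0.376
P = 0.036 / (0.036 + 0.376)
= 0.036 / 0.412
As percentage = 8.7


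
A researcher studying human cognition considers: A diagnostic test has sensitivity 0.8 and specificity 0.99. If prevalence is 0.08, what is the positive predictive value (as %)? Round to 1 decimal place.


PPV = (sens * prev) / (sens * prev + (1-spec) * (1-prev))
Numerator = 0.8 * 0.08 = 0.064
P(positive and no disease) = (1 - spec) * (1 - prev) = (1 - 0.99) * (1 - 0.08) = 0.0092
Denominator = 0.064 + 0.0092 = 0.0732
PPV = 0.064 / 0.0732 = 0.874317
As percentage = 87.4


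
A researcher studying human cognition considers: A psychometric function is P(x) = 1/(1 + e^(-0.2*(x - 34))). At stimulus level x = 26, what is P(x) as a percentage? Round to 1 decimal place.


P(x) = 1/(1 + e^(-0.2*(26 - 34)))
Exponent = -0.2 * -8 = 1.6
e^(1.6) = 4.953032
P = 1/(1 + 4.953032) = 0.167982
Percentage = 16.8


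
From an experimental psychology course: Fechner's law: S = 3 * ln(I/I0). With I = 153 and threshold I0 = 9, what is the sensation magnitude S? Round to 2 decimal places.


S = 3 * ln(153/9)
I/I0 = 17.0
ln(17.0) = 2.8332
S = 3 * 2.8332
= 8.50


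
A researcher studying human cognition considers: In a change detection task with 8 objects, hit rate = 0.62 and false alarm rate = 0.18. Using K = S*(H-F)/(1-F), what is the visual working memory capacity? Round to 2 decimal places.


K = S * (H - F) / (1 - F)
H - F = 0.44
1 - F = 0.82
K = 8 * 0.44 / 0.82
= 4.29


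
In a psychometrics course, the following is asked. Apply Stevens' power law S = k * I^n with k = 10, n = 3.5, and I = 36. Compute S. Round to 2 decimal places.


S = 10 * 36^3.5
36^3.5 = 279936.0
S = 10 * 279936.0
= 2799360.00


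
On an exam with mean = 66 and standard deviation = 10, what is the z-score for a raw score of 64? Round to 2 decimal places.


z = (X - mu) / sigma
= (64 - 66) / 10
= -2 / 10
= -0.20


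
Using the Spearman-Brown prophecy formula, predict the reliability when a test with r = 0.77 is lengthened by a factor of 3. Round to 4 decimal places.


r_new = n*r / (1 + (n-1)*r)
Numerator = 3 * 0.77 = 2.31
Denominator = 1 + 2 * 0.77 = 2.54
r_new = 2.31 / 2.54
= 0.9094


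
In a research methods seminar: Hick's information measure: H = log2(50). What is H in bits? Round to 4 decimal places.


H = log2(n)
H = log2(50)
= 5.6439


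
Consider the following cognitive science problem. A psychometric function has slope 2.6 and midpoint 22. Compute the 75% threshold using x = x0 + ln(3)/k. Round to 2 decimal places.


At P = 0.75: 0.75 = 1/(1 + e^(-k*(x-x0)))
Solving: e^(-k*(x-x0)) = 1/3
x = x0 + ln(3)/k
ln(3) = 1.0986
x = 22 + 1.0986/2.6
= 22 + 0.4225
= 22.42


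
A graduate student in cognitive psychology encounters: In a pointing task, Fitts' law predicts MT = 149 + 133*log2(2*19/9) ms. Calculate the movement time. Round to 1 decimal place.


MT = 149 + 133 * log2(2*19/9)
2D/W = 4.222222
log2(4.222222) = 2.078
MT = 149 + 133 * 2.078
= 425.4 ms


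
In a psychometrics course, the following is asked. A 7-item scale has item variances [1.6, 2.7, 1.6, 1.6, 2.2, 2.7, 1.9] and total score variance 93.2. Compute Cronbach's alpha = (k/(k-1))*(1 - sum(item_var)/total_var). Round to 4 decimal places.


alpha = (k/(k-1)) * (1 - sum(s_i^2)/s_total^2)
sum(item variances) = 14.3
k/(k-1) = 7/6 = 1.166667
1 - 14.3/93.2 = 1 - 0.153433 = 0.846567
alpha = 1.166667 * 0.846567
= 0.9877


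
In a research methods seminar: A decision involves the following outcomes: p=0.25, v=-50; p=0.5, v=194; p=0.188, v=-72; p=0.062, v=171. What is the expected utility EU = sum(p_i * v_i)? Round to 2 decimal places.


EU = sum(p_i * v_i)
0.25 * -50 = -12.5
0.5 * 194 = 97.0
0.188 * -72 = -13.536
0.062 * 171 = 10.602
EU = -12.5 + 97.0 + -13.536 + 10.602
= 81.57


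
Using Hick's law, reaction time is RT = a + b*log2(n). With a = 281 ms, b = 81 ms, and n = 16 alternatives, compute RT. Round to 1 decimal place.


RT = 281 + 81 * log2(16)
log2(16) = 4.0
RT = 281 + 81 * 4.0
= 281 + 324.0
= 605.0 ms


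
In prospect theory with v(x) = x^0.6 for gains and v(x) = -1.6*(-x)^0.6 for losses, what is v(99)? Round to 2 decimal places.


Since x = 99 >= 0, use v(x) = x^0.6
99^0.6 = 15.7536
v(99) = 15.75


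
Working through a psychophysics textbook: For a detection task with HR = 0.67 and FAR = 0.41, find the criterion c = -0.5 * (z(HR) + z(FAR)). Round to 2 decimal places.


c = -0.5 * (z(HR) + z(FAR))
z(0.67) = 0.4399
z(0.41) = -0.2275
c = -0.5 * (0.4399 + -0.2275)
= -0.5 * 0.2124
= -0.11


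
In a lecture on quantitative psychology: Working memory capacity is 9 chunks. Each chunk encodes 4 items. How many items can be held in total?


Total items = chunks * items_per_chunk
= 9 * 4
= 36


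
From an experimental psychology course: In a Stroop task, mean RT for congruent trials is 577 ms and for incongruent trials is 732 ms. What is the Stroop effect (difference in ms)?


Stroop effect = RT(incongruent) - RT(congruent)
= 732 - 577
= 155 ms


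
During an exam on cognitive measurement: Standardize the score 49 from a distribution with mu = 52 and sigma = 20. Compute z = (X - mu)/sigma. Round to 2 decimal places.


z = (X - mu) / sigma
= (49 - 52) / 20
= -3 / 20
= -0.15


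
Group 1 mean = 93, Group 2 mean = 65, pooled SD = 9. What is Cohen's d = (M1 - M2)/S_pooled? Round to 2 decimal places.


Cohen's d = (M1 - M2) / S_pooled
= (93 - 65) / 9
= 28 / 9
= 3.11


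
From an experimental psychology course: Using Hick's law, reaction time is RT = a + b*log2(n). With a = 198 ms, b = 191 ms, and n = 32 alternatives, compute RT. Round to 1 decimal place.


RT = 198 + 191 * log2(32)
log2(32) = 5.0
RT = 198 + 191 * 5.0
= 198 + 955.0
= 1153.0 ms


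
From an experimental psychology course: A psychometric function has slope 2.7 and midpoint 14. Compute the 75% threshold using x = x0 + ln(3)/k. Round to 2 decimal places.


At P = 0.75: 0.75 = 1/(1 + e^(-k*(x-x0)))
Solving: e^(-k*(x-x0)) = 1/3
x = x0 + ln(3)/k
ln(3) = 1.0986
x = 14 + 1.0986/2.7
= 14 + 0.4069
= 14.41


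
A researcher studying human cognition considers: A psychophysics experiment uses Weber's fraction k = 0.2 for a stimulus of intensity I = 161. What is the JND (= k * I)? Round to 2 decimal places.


JND = k * I
JND = 0.2 * 161
= 32.20


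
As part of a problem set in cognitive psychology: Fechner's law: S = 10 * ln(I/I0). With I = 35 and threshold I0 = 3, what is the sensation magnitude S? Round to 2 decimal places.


S = 10 * ln(35/3)
I/I0 = 11.666667
ln(11.666667) = 2.4567
S = 10 * 2.4567
= 24.57


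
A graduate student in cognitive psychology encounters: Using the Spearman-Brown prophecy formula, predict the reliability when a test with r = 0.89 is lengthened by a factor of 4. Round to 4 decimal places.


r_new = n*r / (1 + (n-1)*r)
Numerator = 4 * 0.89 = 3.56
Denominator = 1 + 3 * 0.89 = 3.67
r_new = 3.56 / 3.67
= 0.9700


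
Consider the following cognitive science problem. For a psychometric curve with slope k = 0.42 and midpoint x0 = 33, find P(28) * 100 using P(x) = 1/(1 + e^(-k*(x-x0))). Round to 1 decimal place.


P(x) = 1/(1 + e^(-0.42*(28 - 33)))
Exponent = -0.42 * -5 = 2.1
e^(2.1) = 8.16617
P = 1/(1 + 8.16617) = 0.109097
Percentage = 10.9


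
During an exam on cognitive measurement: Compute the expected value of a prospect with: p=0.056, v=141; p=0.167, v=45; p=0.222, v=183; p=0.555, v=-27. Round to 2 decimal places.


EU = sum(p_i * v_i)
0.056 * 141 = 7.896
0.167 * 45 = 7.515
0.222 * 183 = 40.626
0.555 * -27 = -14.985
EU = 7.896 + 7.515 + 40.626 + -14.985
= 41.05


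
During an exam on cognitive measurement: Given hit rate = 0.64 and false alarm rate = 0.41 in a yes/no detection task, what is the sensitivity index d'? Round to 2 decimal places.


d' = z(HR) - z(FAR)
z(0.64) = 0.3585
z(0.41) = -0.2275
d' = 0.3585 - -0.2275
= 0.59


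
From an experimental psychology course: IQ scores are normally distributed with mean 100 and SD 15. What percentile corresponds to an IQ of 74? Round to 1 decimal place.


z = (IQ - mean) / SD
z = (74 - 100) / 15 = -1.7333
Percentile = Phi(-1.7333) * 100
Phi(-1.7333) = 0.041521
= 4.2


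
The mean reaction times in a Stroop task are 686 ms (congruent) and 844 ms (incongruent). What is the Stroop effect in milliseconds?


Stroop effect = RT(incongruent) - RT(congruent)
= 844 - 686
= 158 ms


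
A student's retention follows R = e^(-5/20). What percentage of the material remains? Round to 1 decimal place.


R = e^(-t/S)
-t/S = -5/20 = -0.25
R = e^(-0.25) = 0.778801
Percentage = 0.778801 * 100
= 77.9


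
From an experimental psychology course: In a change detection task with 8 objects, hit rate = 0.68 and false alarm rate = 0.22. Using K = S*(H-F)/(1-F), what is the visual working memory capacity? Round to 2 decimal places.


K = S * (H - F) / (1 - F)
H - F = 0.46
1 - F = 0.78
K = 8 * 0.46 / 0.78
= 4.72


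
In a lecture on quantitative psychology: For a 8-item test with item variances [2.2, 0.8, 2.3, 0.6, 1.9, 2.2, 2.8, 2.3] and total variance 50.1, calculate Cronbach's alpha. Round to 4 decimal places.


alpha = (k/(k-1)) * (1 - sum(s_i^2)/s_total^2)
sum(item variances) = 15.1
k/(k-1) = 8/7 = 1.142857
1 - 15.1/50.1 = 1 - 0.301397 = 0.698603
alpha = 1.142857 * 0.698603
= 0.7984


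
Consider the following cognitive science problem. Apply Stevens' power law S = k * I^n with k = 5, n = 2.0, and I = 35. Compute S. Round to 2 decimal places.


S = 5 * 35^2.0
35^2.0 = 1225.0
S = 5 * 1225.0
= 6125.00


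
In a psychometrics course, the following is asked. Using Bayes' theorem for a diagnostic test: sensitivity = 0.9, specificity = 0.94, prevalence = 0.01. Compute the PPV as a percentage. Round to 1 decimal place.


PPV = (sens * prev) / (sens * prev + (1-spec) * (1-prev))
Numerator = 0.9 * 0.01 = 0.009
P(positive and no disease) = (1 - spec) * (1 - prev) = (1 - 0.94) * (1 - 0.01) = 0.0594
Denominator = 0.009 + 0.0594 = 0.0684
PPV = 0.009 / 0.0684 = 0.131579
As percentage = 13.2


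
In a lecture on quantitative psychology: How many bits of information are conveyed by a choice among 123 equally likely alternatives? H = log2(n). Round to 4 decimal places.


H = log2(n)
H = log2(123)
= 6.9425


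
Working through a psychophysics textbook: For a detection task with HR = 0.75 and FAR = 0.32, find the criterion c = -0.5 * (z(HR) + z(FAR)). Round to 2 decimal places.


c = -0.5 * (z(HR) + z(FAR))
z(0.75) = 0.6745
z(0.32) = -0.4677
c = -0.5 * (0.6745 + -0.4677)
= -0.5 * 0.2068
= -0.10


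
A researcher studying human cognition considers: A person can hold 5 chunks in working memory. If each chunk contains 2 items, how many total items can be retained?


Total items = chunks * items_per_chunk
= 5 * 2
= 10


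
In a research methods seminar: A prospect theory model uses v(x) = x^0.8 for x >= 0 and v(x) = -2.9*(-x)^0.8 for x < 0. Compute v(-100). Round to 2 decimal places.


Since x = -100 < 0, use v(x) = -lambda*(-x)^alpha
(-x) = 100
100^0.8 = 39.8107
v(-100) = -2.9 * 39.8107
= -115.45


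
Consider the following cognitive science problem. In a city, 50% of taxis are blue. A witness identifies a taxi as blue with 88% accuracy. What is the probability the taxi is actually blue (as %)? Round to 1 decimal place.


P(blue | says blue) = P(says blue | blue)*P(blue) / [P(says blue | blue)*P(blue) + P(says blue | not blue)*P(not blue)]
Numerator = 0.88 * 0.5 = 0.44
False identification = 0.12 * 0.5 = 0.06
P = 0.44 / (0.44 + 0.06)
= 0.44 / 0.5
As percentage = 88.0


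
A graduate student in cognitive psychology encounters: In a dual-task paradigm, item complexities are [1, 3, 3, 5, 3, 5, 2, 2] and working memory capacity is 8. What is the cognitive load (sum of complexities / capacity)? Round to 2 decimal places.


Total complexity = 1 + 3 + 3 + 5 + 3 + 5 + 2 + 2 = 24
Load = total / capacity = 24 / 8
= 3.00


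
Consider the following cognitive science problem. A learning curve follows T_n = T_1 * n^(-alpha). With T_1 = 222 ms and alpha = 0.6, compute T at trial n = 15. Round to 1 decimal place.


T_n = 222 * 15^(-0.6)
15^(-0.6) = 0.196945
T_n = 222 * 0.196945
= 43.7 ms


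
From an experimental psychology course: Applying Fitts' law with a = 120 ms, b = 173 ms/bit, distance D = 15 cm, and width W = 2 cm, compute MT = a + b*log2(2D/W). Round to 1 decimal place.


MT = 120 + 173 * log2(2*15/2)
2D/W = 15.0
log2(15.0) = 3.9069
MT = 120 + 173 * 3.9069
= 795.9 ms


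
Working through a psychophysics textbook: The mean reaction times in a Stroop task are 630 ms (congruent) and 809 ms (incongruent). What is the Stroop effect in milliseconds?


Stroop effect = RT(incongruent) - RT(congruent)
= 809 - 630
= 179 ms


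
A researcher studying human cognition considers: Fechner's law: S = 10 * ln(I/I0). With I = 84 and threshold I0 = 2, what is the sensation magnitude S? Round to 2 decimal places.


S = 10 * ln(84/2)
I/I0 = 42.0
ln(42.0) = 3.7377
S = 10 * 3.7377
= 37.38


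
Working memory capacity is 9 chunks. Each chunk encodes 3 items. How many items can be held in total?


Total items = chunks * items_per_chunk
= 9 * 3
= 27


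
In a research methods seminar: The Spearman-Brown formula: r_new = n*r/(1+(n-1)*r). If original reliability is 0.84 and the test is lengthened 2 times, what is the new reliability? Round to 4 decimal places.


r_new = n*r / (1 + (n-1)*r)
Numerator = 2 * 0.84 = 1.68
Denominator = 1 + 1 * 0.84 = 1.84
r_new = 1.68 / 1.84
= 0.9130


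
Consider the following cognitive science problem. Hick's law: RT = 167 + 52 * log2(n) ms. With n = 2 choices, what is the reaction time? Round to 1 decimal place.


RT = 167 + 52 * log2(2)
log2(2) = 1.0
RT = 167 + 52 * 1.0
= 167 + 52.0
= 219.0 ms


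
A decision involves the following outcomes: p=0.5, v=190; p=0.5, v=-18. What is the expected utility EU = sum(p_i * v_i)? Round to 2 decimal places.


EU = sum(p_i * v_i)
0.5 * 190 = 95.0
0.5 * -18 = -9.0
EU = 95.0 + -9.0
= 86.00


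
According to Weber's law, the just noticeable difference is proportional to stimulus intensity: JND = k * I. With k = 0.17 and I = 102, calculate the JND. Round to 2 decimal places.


JND = k * I
JND = 0.17 * 102
= 17.34


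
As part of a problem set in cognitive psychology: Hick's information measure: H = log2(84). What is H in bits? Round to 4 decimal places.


H = log2(n)
H = log2(84)
= 6.3923


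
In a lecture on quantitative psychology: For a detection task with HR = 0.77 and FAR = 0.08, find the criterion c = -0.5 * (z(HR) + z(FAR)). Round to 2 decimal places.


c = -0.5 * (z(HR) + z(FAR))
z(0.77) = 0.7388
z(0.08) = -1.4051
c = -0.5 * (0.7388 + -1.4051)
= -0.5 * -0.6663
= 0.33


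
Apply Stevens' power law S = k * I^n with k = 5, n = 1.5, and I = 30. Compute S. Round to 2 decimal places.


S = 5 * 30^1.5
30^1.5 = 164.3168
S = 5 * 164.3168
= 821.58


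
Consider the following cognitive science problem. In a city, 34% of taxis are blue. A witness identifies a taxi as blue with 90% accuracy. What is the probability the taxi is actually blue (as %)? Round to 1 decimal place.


P(blue | says blue) = P(says blue | blue)*P(blue) / [P(says blue | blue)*P(blue) + P(says blue | not blue)*P(not blue)]
Numerator = 0.9 * 0.34 = 0.306
False identification = 0.1 * 0.66 = 0.066
P = 0.306 / (0.306 + 0.066)
= 0.306 / 0.372
As percentage = 82.3


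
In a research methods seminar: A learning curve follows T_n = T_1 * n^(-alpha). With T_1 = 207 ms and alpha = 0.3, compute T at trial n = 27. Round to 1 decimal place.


T_n = 207 * 27^(-0.3)
27^(-0.3) = 0.372041
T_n = 207 * 0.372041
= 77.0 ms


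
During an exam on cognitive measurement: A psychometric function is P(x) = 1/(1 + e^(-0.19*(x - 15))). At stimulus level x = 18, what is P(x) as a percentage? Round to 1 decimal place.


P(x) = 1/(1 + e^(-0.19*(18 - 15)))
Exponent = -0.19 * 3 = -0.57
e^(-0.57) = 0.565525
P = 1/(1 + 0.565525) = 0.638763
Percentage = 63.9


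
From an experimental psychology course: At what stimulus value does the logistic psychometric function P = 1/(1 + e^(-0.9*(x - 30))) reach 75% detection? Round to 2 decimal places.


At P = 0.75: 0.75 = 1/(1 + e^(-k*(x-x0)))
Solving: e^(-k*(x-x0)) = 1/3
x = x0 + ln(3)/k
ln(3) = 1.0986
x = 30 + 1.0986/0.9
= 30 + 1.2207
= 31.22


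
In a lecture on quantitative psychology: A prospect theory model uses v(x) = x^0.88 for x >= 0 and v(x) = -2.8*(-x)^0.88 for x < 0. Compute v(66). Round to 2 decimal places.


Since x = 66 >= 0, use v(x) = x^0.88
66^0.88 = 39.9207
v(66) = 39.92


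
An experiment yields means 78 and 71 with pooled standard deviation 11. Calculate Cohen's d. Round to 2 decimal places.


Cohen's d = (M1 - M2) / S_pooled
= (78 - 71) / 11
= 7 / 11
= 0.64


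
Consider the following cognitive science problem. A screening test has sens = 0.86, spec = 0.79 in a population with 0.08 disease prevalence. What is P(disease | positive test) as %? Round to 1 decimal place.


PPV = (sens * prev) / (sens * prev + (1-spec) * (1-prev))
Numerator = 0.86 * 0.08 = 0.0688
P(positive and no disease) = (1 - spec) * (1 - prev) = (1 - 0.79) * (1 - 0.08) = 0.1932
Denominator = 0.0688 + 0.1932 = 0.262
PPV = 0.0688 / 0.262 = 0.262595
As percentage = 26.3


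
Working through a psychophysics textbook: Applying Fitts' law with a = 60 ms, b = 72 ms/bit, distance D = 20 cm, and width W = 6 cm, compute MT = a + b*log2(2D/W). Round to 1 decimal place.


MT = 60 + 72 * log2(2*20/6)
2D/W = 6.666667
log2(6.666667) = 2.737
MT = 60 + 72 * 2.737
= 257.1 ms


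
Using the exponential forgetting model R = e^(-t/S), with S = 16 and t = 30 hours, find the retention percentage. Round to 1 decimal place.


R = e^(-t/S)
-t/S = -30/16 = -1.875
R = e^(-1.875) = 0.153355
Percentage = 0.153355 * 100
= 15.3


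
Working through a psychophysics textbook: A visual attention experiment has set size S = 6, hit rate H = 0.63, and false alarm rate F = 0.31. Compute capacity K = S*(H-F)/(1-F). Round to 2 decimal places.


K = S * (H - F) / (1 - F)
H - F = 0.32
1 - F = 0.69
K = 6 * 0.32 / 0.69
= 2.78


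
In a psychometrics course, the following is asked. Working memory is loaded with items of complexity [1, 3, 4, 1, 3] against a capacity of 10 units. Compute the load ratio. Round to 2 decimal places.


Total complexity = 1 + 3 + 4 + 1 + 3 = 12
Load = total / capacity = 12 / 10
= 1.20


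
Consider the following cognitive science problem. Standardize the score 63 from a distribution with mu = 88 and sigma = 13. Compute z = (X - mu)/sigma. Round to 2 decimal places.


z = (X - mu) / sigma
= (63 - 88) / 13
= -25 / 13
= -1.92


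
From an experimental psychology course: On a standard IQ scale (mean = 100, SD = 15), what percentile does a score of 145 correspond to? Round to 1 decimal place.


z = (IQ - mean) / SD
z = (145 - 100) / 15 = 3.0
Percentile = Phi(3.0) * 100
Phi(3.0) = 0.99865
= 99.9


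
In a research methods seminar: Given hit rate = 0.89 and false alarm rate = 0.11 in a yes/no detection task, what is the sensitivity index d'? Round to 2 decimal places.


d' = z(HR) - z(FAR)
z(0.89) = 1.2265
z(0.11) = -1.2265
d' = 1.2265 - -1.2265
= 2.45


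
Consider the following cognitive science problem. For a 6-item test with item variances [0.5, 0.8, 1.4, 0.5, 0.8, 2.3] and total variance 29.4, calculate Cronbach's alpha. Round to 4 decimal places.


alpha = (k/(k-1)) * (1 - sum(s_i^2)/s_total^2)
sum(item variances) = 6.3
k/(k-1) = 6/5 = 1.2
1 - 6.3/29.4 = 1 - 0.214286 = 0.785714
alpha = 1.2 * 0.785714
= 0.9429


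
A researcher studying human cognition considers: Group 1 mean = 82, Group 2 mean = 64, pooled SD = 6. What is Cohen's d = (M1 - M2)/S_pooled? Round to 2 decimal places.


Cohen's d = (M1 - M2) / S_pooled
= (82 - 64) / 6
= 18 / 6
= 3.00


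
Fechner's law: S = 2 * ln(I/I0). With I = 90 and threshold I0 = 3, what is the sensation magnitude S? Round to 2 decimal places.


S = 2 * ln(90/3)
I/I0 = 30.0
ln(30.0) = 3.4012
S = 2 * 3.4012
= 6.80


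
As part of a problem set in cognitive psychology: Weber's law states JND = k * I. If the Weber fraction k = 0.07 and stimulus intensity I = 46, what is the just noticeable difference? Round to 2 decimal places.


JND = k * I
JND = 0.07 * 46
= 3.22


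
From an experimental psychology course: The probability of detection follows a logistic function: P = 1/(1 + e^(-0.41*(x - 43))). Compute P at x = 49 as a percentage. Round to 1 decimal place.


P(x) = 1/(1 + e^(-0.41*(49 - 43)))
Exponent = -0.41 * 6 = -2.46
e^(-2.46) = 0.085435
P = 1/(1 + 0.085435) = 0.92129
Percentage = 92.1


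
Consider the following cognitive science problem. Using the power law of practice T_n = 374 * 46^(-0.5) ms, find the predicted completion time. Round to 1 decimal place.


T_n = 374 * 46^(-0.5)
46^(-0.5) = 0.147442
T_n = 374 * 0.147442
= 55.1 ms


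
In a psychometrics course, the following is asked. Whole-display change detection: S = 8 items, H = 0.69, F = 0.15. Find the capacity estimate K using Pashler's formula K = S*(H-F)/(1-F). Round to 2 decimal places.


K = S * (H - F) / (1 - F)
H - F = 0.54
1 - F = 0.85
K = 8 * 0.54 / 0.85
= 5.08


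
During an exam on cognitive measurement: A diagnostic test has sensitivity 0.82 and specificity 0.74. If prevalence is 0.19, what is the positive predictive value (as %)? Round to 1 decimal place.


PPV = (sens * prev) / (sens * prev + (1-spec) * (1-prev))
Numerator = 0.82 * 0.19 = 0.1558
P(positive and no disease) = (1 - spec) * (1 - prev) = (1 - 0.74) * (1 - 0.19) = 0.2106
Denominator = 0.1558 + 0.2106 = 0.3664
PPV = 0.1558 / 0.3664 = 0.425218
As percentage = 42.5


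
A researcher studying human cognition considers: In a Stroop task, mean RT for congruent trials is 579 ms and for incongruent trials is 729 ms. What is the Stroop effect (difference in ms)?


Stroop effect = RT(incongruent) - RT(congruent)
= 729 - 579
= 150 ms


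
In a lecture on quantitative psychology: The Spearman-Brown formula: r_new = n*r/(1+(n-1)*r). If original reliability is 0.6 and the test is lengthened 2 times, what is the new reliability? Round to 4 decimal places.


r_new = n*r / (1 + (n-1)*r)
Numerator = 2 * 0.6 = 1.2
Denominator = 1 + 1 * 0.6 = 1.6
r_new = 1.2 / 1.6
= 0.7500


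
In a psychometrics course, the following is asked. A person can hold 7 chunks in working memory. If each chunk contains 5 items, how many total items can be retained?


Total items = chunks * items_per_chunk
= 7 * 5
= 35


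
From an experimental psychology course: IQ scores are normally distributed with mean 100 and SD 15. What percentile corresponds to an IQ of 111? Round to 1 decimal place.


z = (IQ - mean) / SD
z = (111 - 100) / 15 = 0.7333
Percentile = Phi(0.7333) * 100
Phi(0.7333) = 0.768312
= 76.8


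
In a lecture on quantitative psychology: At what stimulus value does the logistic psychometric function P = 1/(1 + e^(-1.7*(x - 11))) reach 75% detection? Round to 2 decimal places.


At P = 0.75: 0.75 = 1/(1 + e^(-k*(x-x0)))
Solving: e^(-k*(x-x0)) = 1/3
x = x0 + ln(3)/k
ln(3) = 1.0986
x = 11 + 1.0986/1.7
= 11 + 0.6462
= 11.65


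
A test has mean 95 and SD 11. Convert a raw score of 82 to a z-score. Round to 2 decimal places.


z = (X - mu) / sigma
= (82 - 95) / 11
= -13 / 11
= -1.18


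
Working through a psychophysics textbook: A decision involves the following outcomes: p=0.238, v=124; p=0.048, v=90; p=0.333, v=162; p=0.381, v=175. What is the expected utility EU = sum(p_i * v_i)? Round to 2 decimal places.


EU = sum(p_i * v_i)
0.238 * 124 = 29.512
0.048 * 90 = 4.32
0.333 * 162 = 53.946
0.381 * 175 = 66.675
EU = 29.512 + 4.32 + 53.946 + 66.675
= 154.45


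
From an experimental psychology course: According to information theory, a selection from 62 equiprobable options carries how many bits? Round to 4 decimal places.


H = log2(n)
H = log2(62)
= 5.9542


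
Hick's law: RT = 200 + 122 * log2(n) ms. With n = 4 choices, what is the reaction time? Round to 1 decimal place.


RT = 200 + 122 * log2(4)
log2(4) = 2.0
RT = 200 + 122 * 2.0
= 200 + 244.0
= 444.0 ms


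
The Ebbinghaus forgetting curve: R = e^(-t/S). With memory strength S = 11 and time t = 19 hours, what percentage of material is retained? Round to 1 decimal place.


R = e^(-t/S)
-t/S = -19/11 = -1.727273
R = e^(-1.727273) = 0.177769
Percentage = 0.177769 * 100
= 17.8


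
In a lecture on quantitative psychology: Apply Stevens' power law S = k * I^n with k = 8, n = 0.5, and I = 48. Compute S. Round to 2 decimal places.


S = 8 * 48^0.5
48^0.5 = 6.9282
S = 8 * 6.9282
= 55.43


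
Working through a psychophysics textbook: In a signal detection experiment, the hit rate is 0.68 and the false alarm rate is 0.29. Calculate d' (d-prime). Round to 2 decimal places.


d' = z(HR) - z(FAR)
z(0.68) = 0.4677
z(0.29) = -0.5534
d' = 0.4677 - -0.5534
= 1.02


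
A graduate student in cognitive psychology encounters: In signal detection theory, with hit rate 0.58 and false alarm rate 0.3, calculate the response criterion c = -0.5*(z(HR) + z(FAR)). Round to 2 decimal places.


c = -0.5 * (z(HR) + z(FAR))
z(0.58) = 0.2019
z(0.3) = -0.5244
c = -0.5 * (0.2019 + -0.5244)
= -0.5 * -0.3225
= 0.16


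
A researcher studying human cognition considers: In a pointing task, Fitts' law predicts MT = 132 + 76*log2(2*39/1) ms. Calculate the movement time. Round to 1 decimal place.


MT = 132 + 76 * log2(2*39/1)
2D/W = 78.0
log2(78.0) = 6.2854
MT = 132 + 76 * 6.2854
= 609.7 ms


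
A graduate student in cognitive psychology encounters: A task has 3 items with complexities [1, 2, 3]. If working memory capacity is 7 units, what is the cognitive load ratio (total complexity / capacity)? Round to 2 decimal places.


Total complexity = 1 + 2 + 3 = 6
Load = total / capacity = 6 / 7
= 0.86


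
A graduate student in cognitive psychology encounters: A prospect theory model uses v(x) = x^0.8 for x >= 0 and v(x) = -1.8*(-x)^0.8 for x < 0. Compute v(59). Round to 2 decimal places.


Since x = 59 >= 0, use v(x) = x^0.8
59^0.8 = 26.1025
v(59) = 26.10


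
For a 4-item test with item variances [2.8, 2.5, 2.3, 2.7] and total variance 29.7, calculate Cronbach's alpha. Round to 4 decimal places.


alpha = (k/(k-1)) * (1 - sum(s_i^2)/s_total^2)
sum(item variances) = 10.3
k/(k-1) = 4/3 = 1.333333
1 - 10.3/29.7 = 1 - 0.346801 = 0.653199
alpha = 1.333333 * 0.653199
= 0.8709


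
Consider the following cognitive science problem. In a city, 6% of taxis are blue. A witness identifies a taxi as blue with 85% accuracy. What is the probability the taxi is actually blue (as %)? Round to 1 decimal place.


P(blue | says blue) = P(says blue | blue)*P(blue) / [P(says blue | blue)*P(blue) + P(says blue | not blue)*P(not blue)]
Numerator = 0.85 * 0.06 = 0.051
False identification = 0.15 * 0.94 = 0.141
P = 0.051 / (0.051 + 0.141)
= 0.051 / 0.192
As percentage = 26.6


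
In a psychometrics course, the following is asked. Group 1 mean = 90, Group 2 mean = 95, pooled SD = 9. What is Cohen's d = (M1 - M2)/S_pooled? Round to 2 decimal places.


Cohen's d = (M1 - M2) / S_pooled
= (90 - 95) / 9
= -5 / 9
= -0.56


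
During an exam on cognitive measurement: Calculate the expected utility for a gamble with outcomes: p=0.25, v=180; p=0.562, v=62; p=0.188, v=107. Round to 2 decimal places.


EU = sum(p_i * v_i)
0.25 * 180 = 45.0
0.562 * 62 = 34.844
0.188 * 107 = 20.116
EU = 45.0 + 34.844 + 20.116
= 99.96


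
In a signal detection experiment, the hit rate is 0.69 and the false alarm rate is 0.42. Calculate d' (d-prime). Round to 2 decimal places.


d' = z(HR) - z(FAR)
z(0.69) = 0.4959
z(0.42) = -0.2019
d' = 0.4959 - -0.2019
= 0.70


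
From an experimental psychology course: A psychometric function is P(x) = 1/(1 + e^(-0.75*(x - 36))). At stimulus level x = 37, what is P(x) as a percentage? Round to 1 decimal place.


P(x) = 1/(1 + e^(-0.75*(37 - 36)))
Exponent = -0.75 * 1 = -0.75
e^(-0.75) = 0.472367
P = 1/(1 + 0.472367) = 0.679178
Percentage = 67.9


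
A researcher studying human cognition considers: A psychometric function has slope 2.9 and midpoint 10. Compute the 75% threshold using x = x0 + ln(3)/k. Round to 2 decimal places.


At P = 0.75: 0.75 = 1/(1 + e^(-k*(x-x0)))
Solving: e^(-k*(x-x0)) = 1/3
x = x0 + ln(3)/k
ln(3) = 1.0986
x = 10 + 1.0986/2.9
= 10 + 0.3788
= 10.38


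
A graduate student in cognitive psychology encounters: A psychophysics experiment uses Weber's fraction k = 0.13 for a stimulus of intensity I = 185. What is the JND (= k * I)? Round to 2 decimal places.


JND = k * I
JND = 0.13 * 185
= 24.05


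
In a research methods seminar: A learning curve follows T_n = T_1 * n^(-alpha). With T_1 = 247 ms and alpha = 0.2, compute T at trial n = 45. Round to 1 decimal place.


T_n = 247 * 45^(-0.2)
45^(-0.2) = 0.467044
T_n = 247 * 0.467044
= 115.4 ms


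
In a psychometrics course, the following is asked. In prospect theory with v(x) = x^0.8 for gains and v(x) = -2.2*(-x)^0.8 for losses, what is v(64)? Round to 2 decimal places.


Since x = 64 >= 0, use v(x) = x^0.8
64^0.8 = 27.8576
v(64) = 27.86


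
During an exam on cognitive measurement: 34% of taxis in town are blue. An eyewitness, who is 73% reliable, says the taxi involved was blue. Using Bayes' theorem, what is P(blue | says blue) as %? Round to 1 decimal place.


P(blue | says blue) = P(says blue | blue)*P(blue) / [P(says blue | blue)*P(blue) + P(says blue | not blue)*P(not blue)]
Numerator = 0.73 * 0.34 = 0.2482
False identification = 0.27 * 0.66 = 0.1782
P = 0.2482 / (0.2482 + 0.1782)
= 0.2482 / 0.4264
As percentage = 58.2


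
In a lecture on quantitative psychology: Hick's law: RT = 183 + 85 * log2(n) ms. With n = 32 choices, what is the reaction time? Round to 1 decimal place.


RT = 183 + 85 * log2(32)
log2(32) = 5.0
RT = 183 + 85 * 5.0
= 183 + 425.0
= 608.0 ms


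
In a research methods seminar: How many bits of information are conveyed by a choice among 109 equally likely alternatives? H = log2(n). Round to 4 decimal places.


H = log2(n)
H = log2(109)
= 6.7682


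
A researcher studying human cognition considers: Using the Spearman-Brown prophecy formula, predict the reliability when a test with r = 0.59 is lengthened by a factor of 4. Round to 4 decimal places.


r_new = n*r / (1 + (n-1)*r)
Numerator = 4 * 0.59 = 2.36
Denominator = 1 + 3 * 0.59 = 2.77
r_new = 2.36 / 2.77
= 0.8520


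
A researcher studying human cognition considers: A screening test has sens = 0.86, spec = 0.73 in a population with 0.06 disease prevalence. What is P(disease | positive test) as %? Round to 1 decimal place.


PPV = (sens * prev) / (sens * prev + (1-spec) * (1-prev))
Numerator = 0.86 * 0.06 = 0.0516
P(positive and no disease) = (1 - spec) * (1 - prev) = (1 - 0.73) * (1 - 0.06) = 0.2538
Denominator = 0.0516 + 0.2538 = 0.3054
PPV = 0.0516 / 0.3054 = 0.168959
As percentage = 16.9


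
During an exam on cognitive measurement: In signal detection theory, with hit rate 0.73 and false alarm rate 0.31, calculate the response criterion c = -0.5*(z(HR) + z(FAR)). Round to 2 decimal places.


c = -0.5 * (z(HR) + z(FAR))
z(0.73) = 0.6128
z(0.31) = -0.4959
c = -0.5 * (0.6128 + -0.4959)
= -0.5 * 0.1169
= -0.06


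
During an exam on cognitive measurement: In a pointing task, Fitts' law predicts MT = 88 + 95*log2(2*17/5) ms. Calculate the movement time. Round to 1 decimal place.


MT = 88 + 95 * log2(2*17/5)
2D/W = 6.8
log2(6.8) = 2.7655
MT = 88 + 95 * 2.7655
= 350.7 ms
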